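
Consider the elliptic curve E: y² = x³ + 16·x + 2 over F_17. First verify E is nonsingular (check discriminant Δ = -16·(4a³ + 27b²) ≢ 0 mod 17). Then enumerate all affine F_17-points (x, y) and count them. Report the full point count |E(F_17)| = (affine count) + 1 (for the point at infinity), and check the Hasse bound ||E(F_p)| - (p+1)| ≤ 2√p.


Affine points = {(0, 6), (0, 11), (1, 6), (1, 11), (2, 5), (2, 12), (3, 3), (3, 14), (6, 5), (6, 12), (7, 7), (7, 10), (8, 8), (8, 9), (9, 5), (9, 12), (11, 8), (11, 9), (12, 1), (12, 16), (15, 8), (15, 9), (16, 6), (16, 11)}; affine count = 24; |E(F_17)| = 25.

Discriminant check: Δ ∝ 4a³ + 27b² = 4·16³ + 27·2² = 4·4096 + 27·4 ≡ 2 (mod 17). Nonzero ⇒ E is nonsingular.
For each x ∈ F_17, compute rhs = x³ + 16·x + 2 mod 17, then count y ∈ F_17 with y² ≡ rhs.
  x = 0: rhs = 2, matching y values: 6, 11 (2 points).
  x = 1: rhs = 2, matching y values: 6, 11 (2 points).
  x = 2: rhs = 8, matching y values: 5, 12 (2 points).
  x = 3: rhs = 9, matching y values: 3, 14 (2 points).
  x = 4: rhs = 11, matching y values: none (0 points).
  x = 5: rhs = 3, matching y values: none (0 points).
  x = 6: rhs = 8, matching y values: 5, 12 (2 points).
  x = 7: rhs = 15, matching y values: 7, 10 (2 points).
  x = 8: rhs = 13, matching y values: 8, 9 (2 points).
  x = 9: rhs = 8, matching y values: 5, 12 (2 points).
  x = 10: rhs = 6, matching y values: none (0 points).
  x = 11: rhs = 13, matching y values: 8, 9 (2 points).
  x = 12: rhs = 1, matching y values: 1, 16 (2 points).
  x = 13: rhs = 10, matching y values: none (0 points).
  x = 14: rhs = 12, matching y values: none (0 points).
  x = 15: rhs = 13, matching y values: 8, 9 (2 points).
  x = 16: rhs = 2, matching y values: 6, 11 (2 points).
Total affine count: 24.
Full point count |E(F_17)| = 24 + 1 = 25.
Hasse bound: |25 − (17+1)| = |7| = 7 ≤ 2√17 ≈ 8.2462 ✓.


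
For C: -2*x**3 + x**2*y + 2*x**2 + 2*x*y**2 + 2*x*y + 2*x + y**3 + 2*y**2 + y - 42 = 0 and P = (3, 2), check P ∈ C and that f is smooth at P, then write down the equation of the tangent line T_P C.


Tangent line at P: -16*x + 60*y - 72 = 0.

Step 1: f(3, 2) = 0, so P lies on C.
Step 2: partial derivatives
  f_x(x, y) = -6*x**2 + 2*x*y + 4*x + 2*y**2 + 2*y + 2, f_y(x, y) = x**2 + 4*x*y + 2*x + 3*y**2 + 4*y + 1.
  f_x(P) = -16, f_y(P) = 60 (gradient nonzero, so P is smooth).
Step 3: tangent line at P: -16·(x − 3) + 60·(y − 2) = 0.
Expanding: -16*x + 60*y - 72 = 0.


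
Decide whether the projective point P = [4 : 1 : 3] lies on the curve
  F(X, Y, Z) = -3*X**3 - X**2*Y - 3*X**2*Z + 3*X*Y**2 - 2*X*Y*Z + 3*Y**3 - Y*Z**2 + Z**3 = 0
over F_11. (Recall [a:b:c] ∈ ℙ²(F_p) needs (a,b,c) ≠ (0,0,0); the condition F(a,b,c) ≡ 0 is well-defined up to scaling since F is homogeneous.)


F(4,1,3) ≡ 9 (mod 11); P is NOT on the curve.

Evaluate F(4, 1, 3) term-by-term (mod 11).
  -3*X**3 ↦ -3·64·1·1 = -192
  -X**2*Y ↦ -1·16·1·1 = -16
  -3*X**2*Z ↦ -3·16·1·3 = -144
  3*X*Y**2 ↦ 3·4·1·1 = 12
  -2*X*Y*Z ↦ -2·4·1·3 = -24
  3*Y**3 ↦ 3·1·1·1 = 3
  -Y*Z**2 ↦ -1·1·1·9 = -9
  Z**3 ↦ 1·1·1·27 = 27
Sum: F(4, 1, 3) = (-192) + (-16) + (-144) + (12) + (-24) + (3) + (-9) + (27) = -343.
Reducing mod 11: -343 ≡ 9 (mod 11).
Since F(a, b, c) ≡ 9 ≠ 0 (mod 11), P does NOT lie on the curve.


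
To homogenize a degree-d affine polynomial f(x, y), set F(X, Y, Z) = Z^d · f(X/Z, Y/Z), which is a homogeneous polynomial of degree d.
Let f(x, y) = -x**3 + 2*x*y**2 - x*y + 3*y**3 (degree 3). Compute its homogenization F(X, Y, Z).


F(X, Y, Z) = -X**3 + 2*X*Y**2 - X*Y*Z + 3*Y**3

deg(f) = 3.
Substitute x = X/Z, y = Y/Z into f, then multiply by Z^3.
  monomial -1·x^3·y^0 ↦ -1·X^3·Y^0·Z^0.
  monomial 2·x^1·y^2 ↦ 2·X^1·Y^2·Z^0.
  monomial -1·x^1·y^1 ↦ -1·X^1·Y^1·Z^1.
  monomial 3·x^0·y^3 ↦ 3·X^0·Y^3·Z^0.
Collecting: F(X, Y, Z) = -X**3 + 2*X*Y**2 - X*Y*Z + 3*Y**3.


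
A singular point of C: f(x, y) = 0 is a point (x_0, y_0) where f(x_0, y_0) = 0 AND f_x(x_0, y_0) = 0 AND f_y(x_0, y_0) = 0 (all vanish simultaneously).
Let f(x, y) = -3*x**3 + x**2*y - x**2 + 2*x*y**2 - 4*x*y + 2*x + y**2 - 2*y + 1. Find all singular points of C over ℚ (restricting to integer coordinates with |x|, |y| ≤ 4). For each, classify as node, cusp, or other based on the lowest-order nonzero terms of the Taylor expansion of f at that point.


Singular points: {(0, 1)}; classification: cusp.

Compute partial derivatives:
  f_x = -9*x**2 + 2*x*y - 2*x + 2*y**2 - 4*y + 2.
  f_y = x**2 + 4*x*y - 4*x + 2*y - 2.
Scan x_0 ∈ {−4, ..., 4}. For each x_0, f_y(x_0, y) is a polynomial in y; find its integer roots y ∈ {−4, ..., 4}, then test f_x and f at those candidates.
  x = -4: f_y(-4, y) = 30 - 14*y; no integer root y with |y| ≤ 4.
  x = -3: f_y(-3, y) = 19 - 10*y; no integer root y with |y| ≤ 4.
  x = -2: f_y(-2, y) = 10 - 6*y; no integer root y with |y| ≤ 4.
  x = -1: f_y(-1, y) = 3 - 2*y; no integer root y with |y| ≤ 4.
  x = 0: f_y(0, y) = 2*y - 2; vanishes at y ∈ {1}. (0, 1): f_x = 0, f = 0 — SINGULAR.
  x = 1: f_y(1, y) = 6*y - 5; no integer root y with |y| ≤ 4.
  x = 2: f_y(2, y) = 10*y - 6; no integer root y with |y| ≤ 4.
  x = 3: f_y(3, y) = 14*y - 5; no integer root y with |y| ≤ 4.
  x = 4: f_y(4, y) = 18*y - 2; no integer root y with |y| ≤ 4.
Only singular point on the grid: (0, 1).
Classify: substitute x = 0 + u, y = 1 + v and expand: f = -3*u**3 + u**2*v + 2*u*v**2 + v**2.
No constant or linear terms (consistent with a singular point). Quadratic part: v**2. Cubic part: -3*u**3 + u**2*v + 2*u*v**2.
The quadratic part v**2 is a perfect square, so there is a single (double) tangent line v = 0, i.e. y = 1. Restricting the cubic part to that line (v = 0) leaves -3*u**3 ≠ 0, so f is not divisible by v and the branch is v² ≈ 3*u**3 to lowest order — this is a cusp.
Classification: cusp.


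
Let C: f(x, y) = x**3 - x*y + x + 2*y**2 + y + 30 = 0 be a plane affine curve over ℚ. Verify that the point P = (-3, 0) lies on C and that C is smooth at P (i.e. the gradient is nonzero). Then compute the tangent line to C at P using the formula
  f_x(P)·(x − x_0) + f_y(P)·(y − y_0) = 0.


Tangent line at P: 28*x + 4*y + 84 = 0.

Step 1: f(-3, 0) = 0, so P lies on C.
Step 2: partial derivatives
  f_x(x, y) = 3*x**2 - y + 1, f_y(x, y) = -x + 4*y + 1.
  f_x(P) = 28, f_y(P) = 4 (gradient nonzero, so P is smooth).
Step 3: tangent line at P: 28·(x − -3) + 4·(y − 0) = 0.
Expanding: 28*x + 4*y + 84 = 0.


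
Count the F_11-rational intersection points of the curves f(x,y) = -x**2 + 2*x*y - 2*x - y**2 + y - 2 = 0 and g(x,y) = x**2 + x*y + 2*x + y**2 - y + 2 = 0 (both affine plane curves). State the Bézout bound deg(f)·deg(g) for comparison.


Common zeros: {(0, 5), (0, 7)}; count = 2; Bézout bound = 4.

deg(f) = 2, deg(g) = 2, so Bézout bound = 4.
Scan x ∈ F_11. For each x, list the y ∈ F_11 with f(x, y) ≡ 0 and those with g(x, y) ≡ 0 (mod 11); the common zeros in that column are the intersection.
  x = 0: f ≡ 0 at y ∈ {5, 7}; g ≡ 0 at y ∈ {5, 7}; common: {5, 7}.
  x = 1: f ≡ 0 at y ∈ {7}; g ≡ 0 at y ∈ ∅; common: ∅.
  x = 2: f ≡ 0 at y ∈ ∅; g ≡ 0 at y ∈ {3, 7}; common: ∅.
  x = 3: f ≡ 0 at y ∈ {1, 6}; g ≡ 0 at y ∈ ∅; common: ∅.
  x = 4: f ≡ 0 at y ∈ ∅; g ≡ 0 at y ∈ {3, 5}; common: ∅.
  x = 5: f ≡ 0 at y ∈ ∅; g ≡ 0 at y ∈ {9}; common: ∅.
  x = 6: f ≡ 0 at y ∈ ∅; g ≡ 0 at y ∈ {8, 9}; common: ∅.
  x = 7: f ≡ 0 at y ∈ {6, 9}; g ≡ 0 at y ∈ ∅; common: ∅.
  x = 8: f ≡ 0 at y ∈ {1, 5}; g ≡ 0 at y ∈ ∅; common: ∅.
  x = 9: f ≡ 0 at y ∈ {9, 10}; g ≡ 0 at y ∈ {1, 2}; common: ∅.
  x = 10: f ≡ 0 at y ∈ ∅; g ≡ 0 at y ∈ {1}; common: ∅.
Collecting: common zeros = {(0, 5), (0, 7)}, so the count is 2.
Comparison with the Bézout bound: 2 ≤ 4 = deg(f)·deg(g), as expected for curves with no common component (the affine F_11-count falls short of the bound because intersections may lie at infinity, over extension fields, or carry multiplicity).


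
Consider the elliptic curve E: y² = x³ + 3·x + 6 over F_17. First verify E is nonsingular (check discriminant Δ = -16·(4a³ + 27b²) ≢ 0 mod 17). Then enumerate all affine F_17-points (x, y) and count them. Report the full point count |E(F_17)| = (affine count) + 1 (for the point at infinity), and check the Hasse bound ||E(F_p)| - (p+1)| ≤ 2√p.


Affine points = {(3, 5), (3, 12), (6, 6), (6, 11), (7, 8), (7, 9), (8, 7), (8, 10), (10, 4), (10, 13), (12, 6), (12, 11), (13, 7), (13, 10), (14, 2), (14, 15), (15, 3), (15, 14), (16, 6), (16, 11)}; affine count = 20; |E(F_17)| = 21.

Discriminant check: Δ ∝ 4a³ + 27b² = 4·3³ + 27·6² = 4·27 + 27·36 ≡ 9 (mod 17). Nonzero ⇒ E is nonsingular.
For each x ∈ F_17, compute rhs = x³ + 3·x + 6 mod 17, then count y ∈ F_17 with y² ≡ rhs.
  x = 0: rhs = 6, matching y values: none (0 points).
  x = 1: rhs = 10, matching y values: none (0 points).
  x = 2: rhs = 3, matching y values: none (0 points).
  x = 3: rhs = 8, matching y values: 5, 12 (2 points).
  x = 4: rhs = 14, matching y values: none (0 points).
  x = 5: rhs = 10, matching y values: none (0 points).
  x = 6: rhs = 2, matching y values: 6, 11 (2 points).
  x = 7: rhs = 13, matching y values: 8, 9 (2 points).
  x = 8: rhs = 15, matching y values: 7, 10 (2 points).
  x = 9: rhs = 14, matching y values: none (0 points).
  x = 10: rhs = 16, matching y values: 4, 13 (2 points).
  x = 11: rhs = 10, matching y values: none (0 points).
  x = 12: rhs = 2, matching y values: 6, 11 (2 points).
  x = 13: rhs = 15, matching y values: 7, 10 (2 points).
  x = 14: rhs = 4, matching y values: 2, 15 (2 points).
  x = 15: rhs = 9, matching y values: 3, 14 (2 points).
  x = 16: rhs = 2, matching y values: 6, 11 (2 points).
Total affine count: 20.
Full point count |E(F_17)| = 20 + 1 = 21.
Hasse bound: |21 − (17+1)| = |3| = 3 ≤ 2√17 ≈ 8.2462 ✓.


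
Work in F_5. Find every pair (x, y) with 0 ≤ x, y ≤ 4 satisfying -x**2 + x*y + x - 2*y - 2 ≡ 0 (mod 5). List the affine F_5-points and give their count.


Affine F_5-points: {(0, 4), (1, 3), (3, 3), (4, 2)}; count = 4.

For each of the 25 pairs (x, y) ∈ F_5², evaluate f(x, y) mod 5. Record the zeros.
  x = 0: [0↦3, 1↦1, 2↦4, 3↦2, 4↦0]  zeros at y ∈ {4}
  x = 1: [0↦3, 1↦2, 2↦1, 3↦0, 4↦4]  zeros at y ∈ {3}
  x = 2: [0↦1, 1↦1, 2↦1, 3↦1, 4↦1]  zeros at y ∈ ∅
  x = 3: [0↦2, 1↦3, 2↦4, 3↦0, 4↦1]  zeros at y ∈ {3}
  x = 4: [0↦1, 1↦3, 2↦0, 3↦2, 4↦4]  zeros at y ∈ {2}
Collecting zeros: affine points = {(0, 4), (1, 3), (3, 3), (4, 2)}.
Total count |C(F_5)_aff| = 4.


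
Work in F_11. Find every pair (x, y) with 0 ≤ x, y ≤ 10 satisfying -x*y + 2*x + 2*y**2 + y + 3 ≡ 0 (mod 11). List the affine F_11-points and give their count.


Affine F_11-points: {(1, 5), (1, 6), (2, 3), (3, 4), (3, 8), (4, 0), (4, 7), (5, 1), (6, 9), (6, 10)}; count = 10.

For each of the 121 pairs (x, y) ∈ F_11², evaluate f(x, y) mod 11. Record the zeros.
  x = 0: [0↦3, 1↦6, 2↦2, 3↦2, 4↦6, 5↦3, 6↦4, 7↦9, 8↦7, 9↦9, 10↦4]  zeros at y ∈ ∅
  x = 1: [0↦5, 1↦7, 2↦2, 3↦1, 4↦4, 5↦0, 6↦0, 7↦4, 8↦1, 9↦2, 10↦7]  zeros at y ∈ {5, 6}
  x = 2: [0↦7, 1↦8, 2↦2, 3↦0, 4↦2, 5↦8, 6↦7, 7↦10, 8↦6, 9↦6, 10↦10]  zeros at y ∈ {3}
  x = 3: [0↦9, 1↦9, 2↦2, 3↦10, 4↦0, 5↦5, 6↦3, 7↦5, 8↦0, 9↦10, 10↦2]  zeros at y ∈ {4, 8}
  x = 4: [0↦0, 1↦10, 2↦2, 3↦9, 4↦9, 5↦2, 6↦10, 7↦0, 8↦5, 9↦3, 10↦5]  zeros at y ∈ {0, 7}
  x = 5: [0↦2, 1↦0, 2↦2, 3↦8, 4↦7, 5↦10, 6↦6, 7↦6, 8↦10, 9↦7, 10↦8]  zeros at y ∈ {1}
  x = 6: [0↦4, 1↦1, 2↦2, 3↦7, 4↦5, 5↦7, 6↦2, 7↦1, 8↦4, 9↦0, 10↦0]  zeros at y ∈ {9, 10}
  x = 7: [0↦6, 1↦2, 2↦2, 3↦6, 4↦3, 5↦4, 6↦9, 7↦7, 8↦9, 9↦4, 10↦3]  zeros at y ∈ ∅
  x = 8: [0↦8, 1↦3, 2↦2, 3↦5, 4↦1, 5↦1, 6↦5, 7↦2, 8↦3, 9↦8, 10↦6]  zeros at y ∈ ∅
  x = 9: [0↦10, 1↦4, 2↦2, 3↦4, 4↦10, 5↦9, 6↦1, 7↦8, 8↦8, 9↦1, 10↦9]  zeros at y ∈ ∅
  x = 10: [0↦1, 1↦5, 2↦2, 3↦3, 4↦8, 5↦6, 6↦8, 7↦3, 8↦2, 9↦5, 10↦1]  zeros at y ∈ ∅
Collecting zeros: affine points = {(1, 5), (1, 6), (2, 3), (3, 4), (3, 8), (4, 0), (4, 7), (5, 1), (6, 9), (6, 10)}.
Total count |C(F_11)_aff| = 10.


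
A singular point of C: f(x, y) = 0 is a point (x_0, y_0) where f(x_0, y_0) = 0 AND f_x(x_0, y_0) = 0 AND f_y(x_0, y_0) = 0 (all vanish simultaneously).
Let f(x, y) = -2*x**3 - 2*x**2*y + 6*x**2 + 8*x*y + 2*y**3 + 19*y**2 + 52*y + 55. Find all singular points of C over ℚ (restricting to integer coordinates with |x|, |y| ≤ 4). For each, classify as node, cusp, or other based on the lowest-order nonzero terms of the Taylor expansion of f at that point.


Singular points: {(2, -3)}; classification: cusp.

Compute partial derivatives:
  f_x = -6*x**2 - 4*x*y + 12*x + 8*y.
  f_y = -2*x**2 + 8*x + 6*y**2 + 38*y + 52.
Scan x_0 ∈ {−4, ..., 4}. For each x_0, f_y(x_0, y) is a polynomial in y; find its integer roots y ∈ {−4, ..., 4}, then test f_x and f at those candidates.
  x = -4: f_y(-4, y) = 6*y**2 + 38*y - 12; no integer root y with |y| ≤ 4.
  x = -3: f_y(-3, y) = 6*y**2 + 38*y + 10; no integer root y with |y| ≤ 4.
  x = -2: f_y(-2, y) = 6*y**2 + 38*y + 28; no integer root y with |y| ≤ 4.
  x = -1: f_y(-1, y) = 6*y**2 + 38*y + 42; no integer root y with |y| ≤ 4.
  x = 0: f_y(0, y) = 6*y**2 + 38*y + 52; vanishes at y ∈ {-2}. (0, -2): f_x = -16 ≠ 0.
  x = 1: f_y(1, y) = 6*y**2 + 38*y + 58; no integer root y with |y| ≤ 4.
  x = 2: f_y(2, y) = 6*y**2 + 38*y + 60; vanishes at y ∈ {-3}. (2, -3): f_x = 0, f = 0 — SINGULAR.
  x = 3: f_y(3, y) = 6*y**2 + 38*y + 58; no integer root y with |y| ≤ 4.
  x = 4: f_y(4, y) = 6*y**2 + 38*y + 52; vanishes at y ∈ {-2}. (4, -2): f_x = -32 ≠ 0.
Only singular point on the grid: (2, -3).
Classify: substitute x = 2 + u, y = -3 + v and expand: f = -2*u**3 - 2*u**2*v + 2*v**3 + v**2.
No constant or linear terms (consistent with a singular point). Quadratic part: v**2. Cubic part: -2*u**3 - 2*u**2*v + 2*v**3.
The quadratic part v**2 is a perfect square, so there is a single (double) tangent line v = 0, i.e. y = -3. Restricting the cubic part to that line (v = 0) leaves -2*u**3 ≠ 0, so f is not divisible by v and the branch is v² ≈ 2*u**3 to lowest order — this is a cusp.
Classification: cusp.


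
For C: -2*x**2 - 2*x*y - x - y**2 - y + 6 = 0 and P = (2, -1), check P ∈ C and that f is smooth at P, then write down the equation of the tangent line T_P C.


Tangent line at P: -7*x - 3*y + 11 = 0.

Step 1: f(2, -1) = 0, so P lies on C.
Step 2: partial derivatives
  f_x(x, y) = -4*x - 2*y - 1, f_y(x, y) = -2*x - 2*y - 1.
  f_x(P) = -7, f_y(P) = -3 (gradient nonzero, so P is smooth).
Step 3: tangent line at P: -7·(x − 2) + -3·(y − -1) = 0.
Expanding: -7*x - 3*y + 11 = 0.


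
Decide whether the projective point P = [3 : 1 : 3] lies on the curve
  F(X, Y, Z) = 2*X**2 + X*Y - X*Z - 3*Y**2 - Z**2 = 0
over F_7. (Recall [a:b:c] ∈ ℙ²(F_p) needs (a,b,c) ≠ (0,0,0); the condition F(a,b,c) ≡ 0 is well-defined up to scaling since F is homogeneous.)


F(3,1,3) ≡ 0 (mod 7); P is on the curve.

Evaluate F(3, 1, 3) term-by-term (mod 7).
  2*X**2 ↦ 2·9·1·1 = 18
  X*Y ↦ 1·3·1·1 = 3
  -X*Z ↦ -1·3·1·3 = -9
  -3*Y**2 ↦ -3·1·1·1 = -3
  -Z**2 ↦ -1·1·1·9 = -9
Sum: F(3, 1, 3) = (18) + (3) + (-9) + (-3) + (-9) = 0.
Reducing mod 7: 0 ≡ 0 (mod 7).
Since F(a, b, c) ≡ 0 (mod 7), P lies on the curve.


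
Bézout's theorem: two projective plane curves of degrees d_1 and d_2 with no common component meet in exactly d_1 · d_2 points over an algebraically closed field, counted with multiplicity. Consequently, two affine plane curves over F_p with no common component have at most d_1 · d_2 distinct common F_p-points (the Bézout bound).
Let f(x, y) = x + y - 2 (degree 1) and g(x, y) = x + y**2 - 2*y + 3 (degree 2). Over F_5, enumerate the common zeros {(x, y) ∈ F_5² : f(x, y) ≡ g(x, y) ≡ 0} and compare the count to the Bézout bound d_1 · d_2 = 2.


Common zeros: {(2, 0), (4, 3)}; count = 2; Bézout bound = 2.

deg(f) = 1, deg(g) = 2, so Bézout bound = 2.
Scan x ∈ F_5. For each x, list the y ∈ F_5 with f(x, y) ≡ 0 and those with g(x, y) ≡ 0 (mod 5); the common zeros in that column are the intersection.
  x = 0: f ≡ 0 at y ∈ {2}; g ≡ 0 at y ∈ ∅; common: ∅.
  x = 1: f ≡ 0 at y ∈ {1}; g ≡ 0 at y ∈ ∅; common: ∅.
  x = 2: f ≡ 0 at y ∈ {0}; g ≡ 0 at y ∈ {0, 2}; common: {0}.
  x = 3: f ≡ 0 at y ∈ {4}; g ≡ 0 at y ∈ {1}; common: ∅.
  x = 4: f ≡ 0 at y ∈ {3}; g ≡ 0 at y ∈ {3, 4}; common: {3}.
Collecting: common zeros = {(2, 0), (4, 3)}, so the count is 2.
Comparison with the Bézout bound: 2 ≤ 2 = deg(f)·deg(g), as expected for curves with no common component (the bound is attained).


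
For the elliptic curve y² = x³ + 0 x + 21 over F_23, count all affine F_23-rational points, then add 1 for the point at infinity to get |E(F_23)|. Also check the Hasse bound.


Affine points = {(2, 11), (2, 12), (3, 5), (3, 18), (4, 4), (4, 19), (5, 10), (5, 13), (8, 2), (8, 21), (10, 3), (10, 20), (11, 8), (11, 15), (12, 1), (12, 22), (16, 0), (17, 9), (17, 14), (19, 7), (19, 16), (21, 6), (21, 17)}; affine count = 23; |E(F_23)| = 24.

Discriminant check: Δ ∝ 4a³ + 27b² = 4·0³ + 27·21² = 4·0 + 27·441 ≡ 16 (mod 23). Nonzero ⇒ E is nonsingular.
For each x ∈ F_23, compute rhs = x³ + 0·x + 21 mod 23, then count y ∈ F_23 with y² ≡ rhs.
  x = 0: rhs = 21, matching y values: none (0 points).
  x = 1: rhs = 22, matching y values: none (0 points).
  x = 2: rhs = 6, matching y values: 11, 12 (2 points).
  x = 3: rhs = 2, matching y values: 5, 18 (2 points).
  x = 4: rhs = 16, matching y values: 4, 19 (2 points).
  x = 5: rhs = 8, matching y values: 10, 13 (2 points).
  x = 6: rhs = 7, matching y values: none (0 points).
  x = 7: rhs = 19, matching y values: none (0 points).
  x = 8: rhs = 4, matching y values: 2, 21 (2 points).
  x = 9: rhs = 14, matching y values: none (0 points).
  x = 10: rhs = 9, matching y values: 3, 20 (2 points).
  x = 11: rhs = 18, matching y values: 8, 15 (2 points).
  x = 12: rhs = 1, matching y values: 1, 22 (2 points).
  x = 13: rhs = 10, matching y values: none (0 points).
  x = 14: rhs = 5, matching y values: none (0 points).
  x = 15: rhs = 15, matching y values: none (0 points).
  x = 16: rhs = 0, matching y values: 0 (1 points).
  x = 17: rhs = 12, matching y values: 9, 14 (2 points).
  x = 18: rhs = 11, matching y values: none (0 points).
  x = 19: rhs = 3, matching y values: 7, 16 (2 points).
  x = 20: rhs = 17, matching y values: none (0 points).
  x = 21: rhs = 13, matching y values: 6, 17 (2 points).
  x = 22: rhs = 20, matching y values: none (0 points).
Total affine count: 23.
Full point count |E(F_23)| = 23 + 1 = 24.
Hasse bound: |24 − (23+1)| = |0| = 0 ≤ 2√23 ≈ 9.5917 ✓.


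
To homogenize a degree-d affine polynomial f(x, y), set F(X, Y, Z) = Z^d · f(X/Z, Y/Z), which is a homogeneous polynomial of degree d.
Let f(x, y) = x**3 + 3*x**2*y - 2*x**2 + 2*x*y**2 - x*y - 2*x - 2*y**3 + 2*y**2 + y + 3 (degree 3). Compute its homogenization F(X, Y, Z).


F(X, Y, Z) = X**3 + 3*X**2*Y - 2*X**2*Z + 2*X*Y**2 - X*Y*Z - 2*X*Z**2 - 2*Y**3 + 2*Y**2*Z + Y*Z**2 + 3*Z**3

deg(f) = 3.
Substitute x = X/Z, y = Y/Z into f, then multiply by Z^3.
  monomial 1·x^3·y^0 ↦ 1·X^3·Y^0·Z^0.
  monomial 3·x^2·y^1 ↦ 3·X^2·Y^1·Z^0.
  monomial -2·x^2·y^0 ↦ -2·X^2·Y^0·Z^1.
  monomial 2·x^1·y^2 ↦ 2·X^1·Y^2·Z^0.
  monomial -1·x^1·y^1 ↦ -1·X^1·Y^1·Z^1.
  monomial -2·x^1·y^0 ↦ -2·X^1·Y^0·Z^2.
  monomial -2·x^0·y^3 ↦ -2·X^0·Y^3·Z^0.
  monomial 2·x^0·y^2 ↦ 2·X^0·Y^2·Z^1.
  monomial 1·x^0·y^1 ↦ 1·X^0·Y^1·Z^2.
  monomial 3·x^0·y^0 ↦ 3·X^0·Y^0·Z^3.
Collecting: F(X, Y, Z) = X**3 + 3*X**2*Y - 2*X**2*Z + 2*X*Y**2 - X*Y*Z - 2*X*Z**2 - 2*Y**3 + 2*Y**2*Z + Y*Z**2 + 3*Z**3.


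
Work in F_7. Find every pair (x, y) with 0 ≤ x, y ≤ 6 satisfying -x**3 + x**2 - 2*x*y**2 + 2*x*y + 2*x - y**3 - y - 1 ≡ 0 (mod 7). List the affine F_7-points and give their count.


Affine F_7-points: {(1, 4), (2, 6), (3, 2), (4, 3), (5, 0), (6, 2), (6, 5)}; count = 7.

For each of the 49 pairs (x, y) ∈ F_7², evaluate f(x, y) mod 7. Record the zeros.
  x = 0: [0↦6, 1↦4, 2↦3, 3↦4, 4↦1, 5↦2, 6↦1]  zeros at y ∈ ∅
  x = 1: [0↦1, 1↦6, 2↦1, 3↦1, 4↦0, 5↦6, 6↦6]  zeros at y ∈ {4}
  x = 2: [0↦6, 1↦4, 2↦2, 3↦1, 4↦2, 5↦6, 6↦0]  zeros at y ∈ {6}
  x = 3: [0↦1, 1↦6, 2↦0, 3↦5, 4↦1, 5↦3, 6↦5]  zeros at y ∈ {2}
  x = 4: [0↦1, 1↦6, 2↦3, 3↦0, 4↦5, 5↦5, 6↦1]  zeros at y ∈ {3}
  x = 5: [0↦0, 1↦5, 2↦5, 3↦1, 4↦1, 5↦6, 6↦3]  zeros at y ∈ {0}
  x = 6: [0↦6, 1↦4, 2↦0, 3↦2, 4↦4, 5↦0, 6↦5]  zeros at y ∈ {2, 5}
Collecting zeros: affine points = {(1, 4), (2, 6), (3, 2), (4, 3), (5, 0), (6, 2), (6, 5)}.
Total count |C(F_7)_aff| = 7.


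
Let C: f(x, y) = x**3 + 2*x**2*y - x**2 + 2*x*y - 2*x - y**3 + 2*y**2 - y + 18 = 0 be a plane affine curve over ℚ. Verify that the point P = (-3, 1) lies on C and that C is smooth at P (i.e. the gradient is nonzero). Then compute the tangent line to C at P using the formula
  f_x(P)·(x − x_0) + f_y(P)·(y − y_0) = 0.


Tangent line at P: 21*x + 12*y + 51 = 0.

Step 1: f(-3, 1) = 0, so P lies on C.
Step 2: partial derivatives
  f_x(x, y) = 3*x**2 + 4*x*y - 2*x + 2*y - 2, f_y(x, y) = 2*x**2 + 2*x - 3*y**2 + 4*y - 1.
  f_x(P) = 21, f_y(P) = 12 (gradient nonzero, so P is smooth).
Step 3: tangent line at P: 21·(x − -3) + 12·(y − 1) = 0.
Expanding: 21*x + 12*y + 51 = 0.


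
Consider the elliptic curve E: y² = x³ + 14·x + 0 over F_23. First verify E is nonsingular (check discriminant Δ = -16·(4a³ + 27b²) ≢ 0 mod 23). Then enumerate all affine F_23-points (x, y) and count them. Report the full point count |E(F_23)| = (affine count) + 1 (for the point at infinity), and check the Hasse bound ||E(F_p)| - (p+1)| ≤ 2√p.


Affine points = {(0, 0), (2, 6), (2, 17), (3, 0), (6, 1), (6, 22), (7, 2), (7, 21), (8, 7), (8, 16), (9, 2), (9, 21), (10, 6), (10, 17), (11, 6), (11, 17), (18, 9), (18, 14), (19, 8), (19, 15), (20, 0), (22, 10), (22, 13)}; affine count = 23; |E(F_23)| = 24.

Discriminant check: Δ ∝ 4a³ + 27b² = 4·14³ + 27·0² = 4·2744 + 27·0 ≡ 5 (mod 23). Nonzero ⇒ E is nonsingular.
For each x ∈ F_23, compute rhs = x³ + 14·x + 0 mod 23, then count y ∈ F_23 with y² ≡ rhs.
  x = 0: rhs = 0, matching y values: 0 (1 points).
  x = 1: rhs = 15, matching y values: none (0 points).
  x = 2: rhs = 13, matching y values: 6, 17 (2 points).
  x = 3: rhs = 0, matching y values: 0 (1 points).
  x = 4: rhs = 5, matching y values: none (0 points).
  x = 5: rhs = 11, matching y values: none (0 points).
  x = 6: rhs = 1, matching y values: 1, 22 (2 points).
  x = 7: rhs = 4, matching y values: 2, 21 (2 points).
  x = 8: rhs = 3, matching y values: 7, 16 (2 points).
  x = 9: rhs = 4, matching y values: 2, 21 (2 points).
  x = 10: rhs = 13, matching y values: 6, 17 (2 points).
  x = 11: rhs = 13, matching y values: 6, 17 (2 points).
  x = 12: rhs = 10, matching y values: none (0 points).
  x = 13: rhs = 10, matching y values: none (0 points).
  x = 14: rhs = 19, matching y values: none (0 points).
  x = 15: rhs = 20, matching y values: none (0 points).
  x = 16: rhs = 19, matching y values: none (0 points).
  x = 17: rhs = 22, matching y values: none (0 points).
  x = 18: rhs = 12, matching y values: 9, 14 (2 points).
  x = 19: rhs = 18, matching y values: 8, 15 (2 points).
  x = 20: rhs = 0, matching y values: 0 (1 points).
  x = 21: rhs = 10, matching y values: none (0 points).
  x = 22: rhs = 8, matching y values: 10, 13 (2 points).
Total affine count: 23.
Full point count |E(F_23)| = 23 + 1 = 24.
Hasse bound: |24 − (23+1)| = |0| = 0 ≤ 2√23 ≈ 9.5917 ✓.


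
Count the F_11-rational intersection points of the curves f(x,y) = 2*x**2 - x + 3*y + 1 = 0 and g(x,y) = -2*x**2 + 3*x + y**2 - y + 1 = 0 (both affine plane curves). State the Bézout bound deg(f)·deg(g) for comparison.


Common zeros: {(6, 7)}; count = 1; Bézout bound = 4.

deg(f) = 2, deg(g) = 2, so Bézout bound = 4.
Scan x ∈ F_11. For each x, list the y ∈ F_11 with f(x, y) ≡ 0 and those with g(x, y) ≡ 0 (mod 11); the common zeros in that column are the intersection.
  x = 0: f ≡ 0 at y ∈ {7}; g ≡ 0 at y ∈ ∅; common: ∅.
  x = 1: f ≡ 0 at y ∈ {3}; g ≡ 0 at y ∈ {5, 7}; common: ∅.
  x = 2: f ≡ 0 at y ∈ {5}; g ≡ 0 at y ∈ {4, 8}; common: ∅.
  x = 3: f ≡ 0 at y ∈ {2}; g ≡ 0 at y ∈ {6}; common: ∅.
  x = 4: f ≡ 0 at y ∈ {5}; g ≡ 0 at y ∈ {6}; common: ∅.
  x = 5: f ≡ 0 at y ∈ {3}; g ≡ 0 at y ∈ {4, 8}; common: ∅.
  x = 6: f ≡ 0 at y ∈ {7}; g ≡ 0 at y ∈ {5, 7}; common: {7}.
  x = 7: f ≡ 0 at y ∈ {6}; g ≡ 0 at y ∈ ∅; common: ∅.
  x = 8: f ≡ 0 at y ∈ {0}; g ≡ 0 at y ∈ ∅; common: ∅.
  x = 9: f ≡ 0 at y ∈ {0}; g ≡ 0 at y ∈ {2, 10}; common: ∅.
  x = 10: f ≡ 0 at y ∈ {6}; g ≡ 0 at y ∈ ∅; common: ∅.
Collecting: common zeros = {(6, 7)}, so the count is 1.
Comparison with the Bézout bound: 1 ≤ 4 = deg(f)·deg(g), as expected for curves with no common component (the affine F_11-count falls short of the bound because intersections may lie at infinity, over extension fields, or carry multiplicity).


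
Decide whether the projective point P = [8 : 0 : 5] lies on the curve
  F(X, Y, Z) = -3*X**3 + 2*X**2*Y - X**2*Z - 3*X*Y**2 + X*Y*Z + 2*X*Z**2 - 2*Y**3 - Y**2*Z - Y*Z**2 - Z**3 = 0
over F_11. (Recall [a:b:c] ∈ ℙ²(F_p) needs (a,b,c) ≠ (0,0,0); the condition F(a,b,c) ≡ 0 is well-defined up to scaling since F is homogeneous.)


F(8,0,5) ≡ 3 (mod 11); P is NOT on the curve.

Evaluate F(8, 0, 5) term-by-term (mod 11).
  -3*X**3 ↦ -3·512·1·1 = -1536
  2*X**2*Y ↦ 2·64·0·1 = 0
  -X**2*Z ↦ -1·64·1·5 = -320
  -3*X*Y**2 ↦ -3·8·0·1 = 0
  X*Y*Z ↦ 1·8·0·5 = 0
  2*X*Z**2 ↦ 2·8·1·25 = 400
  -2*Y**3 ↦ -2·1·0·1 = 0
  -Y**2*Z ↦ -1·1·0·5 = 0
  -Y*Z**2 ↦ -1·1·0·25 = 0
  -Z**3 ↦ -1·1·1·125 = -125
Sum: F(8, 0, 5) = (-1536) + (0) + (-320) + (0) + (0) + (400) + (0) + (0) + (0) + (-125) = -1581.
Reducing mod 11: -1581 ≡ 3 (mod 11).
Since F(a, b, c) ≡ 3 ≠ 0 (mod 11), P does NOT lie on the curve.


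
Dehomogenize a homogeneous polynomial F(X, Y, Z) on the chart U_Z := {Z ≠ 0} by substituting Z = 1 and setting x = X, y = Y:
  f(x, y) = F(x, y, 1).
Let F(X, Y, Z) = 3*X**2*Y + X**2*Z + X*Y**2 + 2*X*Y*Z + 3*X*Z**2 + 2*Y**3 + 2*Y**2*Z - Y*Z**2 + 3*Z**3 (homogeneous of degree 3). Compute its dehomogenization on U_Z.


f(x, y) = 3*x**2*y + x**2 + x*y**2 + 2*x*y + 3*x + 2*y**3 + 2*y**2 - y + 3

On U_Z we set Z = 1. Each monomial c·X^i·Y^j·Z^k in F becomes c·x^i·y^j·1^k = c·x^i·y^j.
Substituting Z = 1: F(X, Y, 1) = 3*x**2*y + x**2 + x*y**2 + 2*x*y + 3*x + 2*y**3 + 2*y**2 - y + 3.
Note: deg(f) ≤ deg(F) = 3; strict inequality happens when F is divisible by Z (lost terms).


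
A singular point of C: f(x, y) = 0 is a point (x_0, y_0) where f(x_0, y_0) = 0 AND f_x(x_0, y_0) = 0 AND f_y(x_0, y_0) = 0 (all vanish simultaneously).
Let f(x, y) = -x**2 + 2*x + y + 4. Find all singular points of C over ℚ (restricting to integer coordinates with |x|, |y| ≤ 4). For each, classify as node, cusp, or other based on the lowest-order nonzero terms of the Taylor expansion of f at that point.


No singular points in the scanned grid; C is smooth there.

Compute partial derivatives:
  f_x = 2 - 2*x.
  f_y = 1.
f_y = 1 is a nonzero constant, so f_y never vanishes: no point (x, y) can satisfy f = f_x = f_y = 0. In particular no (x, y) ∈ {−4, ..., 4}² is singular; the curve is smooth.


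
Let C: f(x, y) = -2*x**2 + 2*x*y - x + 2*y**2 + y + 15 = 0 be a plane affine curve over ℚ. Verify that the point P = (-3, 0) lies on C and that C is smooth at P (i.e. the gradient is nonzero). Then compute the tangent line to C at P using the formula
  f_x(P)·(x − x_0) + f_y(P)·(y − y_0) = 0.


Tangent line at P: 11*x - 5*y + 33 = 0.

Step 1: f(-3, 0) = 0, so P lies on C.
Step 2: partial derivatives
  f_x(x, y) = -4*x + 2*y - 1, f_y(x, y) = 2*x + 4*y + 1.
  f_x(P) = 11, f_y(P) = -5 (gradient nonzero, so P is smooth).
Step 3: tangent line at P: 11·(x − -3) + -5·(y − 0) = 0.
Expanding: 11*x - 5*y + 33 = 0.


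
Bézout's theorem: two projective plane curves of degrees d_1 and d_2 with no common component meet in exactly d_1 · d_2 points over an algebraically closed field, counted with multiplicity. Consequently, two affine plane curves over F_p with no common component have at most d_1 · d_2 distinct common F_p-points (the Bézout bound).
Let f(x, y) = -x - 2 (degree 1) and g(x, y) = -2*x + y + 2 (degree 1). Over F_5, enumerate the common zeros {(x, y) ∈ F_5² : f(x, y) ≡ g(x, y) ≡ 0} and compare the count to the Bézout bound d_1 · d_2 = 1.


Common zeros: {(3, 4)}; count = 1; Bézout bound = 1.

deg(f) = 1, deg(g) = 1, so Bézout bound = 1.
Scan x ∈ F_5. For each x, list the y ∈ F_5 with f(x, y) ≡ 0 and those with g(x, y) ≡ 0 (mod 5); the common zeros in that column are the intersection.
  x = 0: f ≡ 0 at y ∈ ∅; g ≡ 0 at y ∈ {3}; common: ∅.
  x = 1: f ≡ 0 at y ∈ ∅; g ≡ 0 at y ∈ {0}; common: ∅.
  x = 2: f ≡ 0 at y ∈ ∅; g ≡ 0 at y ∈ {2}; common: ∅.
  x = 3: f ≡ 0 at y ∈ {0, 1, 2, 3, 4}; g ≡ 0 at y ∈ {4}; common: {4}.
  x = 4: f ≡ 0 at y ∈ ∅; g ≡ 0 at y ∈ {1}; common: ∅.
Collecting: common zeros = {(3, 4)}, so the count is 1.
Comparison with the Bézout bound: 1 ≤ 1 = deg(f)·deg(g), as expected for curves with no common component (the bound is attained).


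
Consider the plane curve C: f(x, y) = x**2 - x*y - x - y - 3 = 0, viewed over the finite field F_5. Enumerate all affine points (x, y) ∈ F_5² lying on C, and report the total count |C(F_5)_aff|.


Affine F_5-points: {(0, 2), (1, 1), (2, 3), (3, 2)}; count = 4.

For each of the 25 pairs (x, y) ∈ F_5², evaluate f(x, y) mod 5. Record the zeros.
  x = 0: [0↦2, 1↦1, 2↦0, 3↦4, 4↦3]  zeros at y ∈ {2}
  x = 1: [0↦2, 1↦0, 2↦3, 3↦1, 4↦4]  zeros at y ∈ {1}
  x = 2: [0↦4, 1↦1, 2↦3, 3↦0, 4↦2]  zeros at y ∈ {3}
  x = 3: [0↦3, 1↦4, 2↦0, 3↦1, 4↦2]  zeros at y ∈ {2}
  x = 4: [0↦4, 1↦4, 2↦4, 3↦4, 4↦4]  zeros at y ∈ ∅
Collecting zeros: affine points = {(0, 2), (1, 1), (2, 3), (3, 2)}.
Total count |C(F_5)_aff| = 4.


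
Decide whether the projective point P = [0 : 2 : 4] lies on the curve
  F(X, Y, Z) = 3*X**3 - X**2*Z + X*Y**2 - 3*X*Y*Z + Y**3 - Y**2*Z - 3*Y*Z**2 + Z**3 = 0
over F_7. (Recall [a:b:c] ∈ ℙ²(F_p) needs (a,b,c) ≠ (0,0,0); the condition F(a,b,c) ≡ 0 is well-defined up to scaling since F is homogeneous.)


F(0,2,4) ≡ 2 (mod 7); P is NOT on the curve.

Evaluate F(0, 2, 4) term-by-term (mod 7).
  3*X**3 ↦ 3·0·1·1 = 0
  -X**2*Z ↦ -1·0·1·4 = 0
  X*Y**2 ↦ 1·0·4·1 = 0
  -3*X*Y*Z ↦ -3·0·2·4 = 0
  Y**3 ↦ 1·1·8·1 = 8
  -Y**2*Z ↦ -1·1·4·4 = -16
  -3*Y*Z**2 ↦ -3·1·2·16 = -96
  Z**3 ↦ 1·1·1·64 = 64
Sum: F(0, 2, 4) = (0) + (0) + (0) + (0) + (8) + (-16) + (-96) + (64) = -40.
Reducing mod 7: -40 ≡ 2 (mod 7).
Since F(a, b, c) ≡ 2 ≠ 0 (mod 7), P does NOT lie on the curve.


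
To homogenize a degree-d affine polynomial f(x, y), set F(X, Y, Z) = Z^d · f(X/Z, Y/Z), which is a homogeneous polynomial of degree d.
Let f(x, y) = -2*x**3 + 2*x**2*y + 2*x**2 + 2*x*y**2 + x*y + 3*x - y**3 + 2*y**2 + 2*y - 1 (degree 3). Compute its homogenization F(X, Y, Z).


F(X, Y, Z) = -2*X**3 + 2*X**2*Y + 2*X**2*Z + 2*X*Y**2 + X*Y*Z + 3*X*Z**2 - Y**3 + 2*Y**2*Z + 2*Y*Z**2 - Z**3

deg(f) = 3.
Substitute x = X/Z, y = Y/Z into f, then multiply by Z^3.
  monomial -2·x^3·y^0 ↦ -2·X^3·Y^0·Z^0.
  monomial 2·x^2·y^1 ↦ 2·X^2·Y^1·Z^0.
  monomial 2·x^2·y^0 ↦ 2·X^2·Y^0·Z^1.
  monomial 2·x^1·y^2 ↦ 2·X^1·Y^2·Z^0.
  monomial 1·x^1·y^1 ↦ 1·X^1·Y^1·Z^1.
  monomial 3·x^1·y^0 ↦ 3·X^1·Y^0·Z^2.
  monomial -1·x^0·y^3 ↦ -1·X^0·Y^3·Z^0.
  monomial 2·x^0·y^2 ↦ 2·X^0·Y^2·Z^1.
  monomial 2·x^0·y^1 ↦ 2·X^0·Y^1·Z^2.
  monomial -1·x^0·y^0 ↦ -1·X^0·Y^0·Z^3.
Collecting: F(X, Y, Z) = -2*X**3 + 2*X**2*Y + 2*X**2*Z + 2*X*Y**2 + X*Y*Z + 3*X*Z**2 - Y**3 + 2*Y**2*Z + 2*Y*Z**2 - Z**3.


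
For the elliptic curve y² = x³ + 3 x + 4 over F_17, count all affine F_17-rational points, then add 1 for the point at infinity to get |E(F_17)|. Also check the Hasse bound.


Affine points = {(0, 2), (0, 15), (1, 5), (1, 12), (2, 1), (2, 16), (5, 5), (5, 12), (6, 0), (8, 8), (8, 9), (11, 5), (11, 12), (12, 0), (13, 8), (13, 9), (14, 6), (14, 11), (16, 0)}; affine count = 19; |E(F_17)| = 20.

Discriminant check: Δ ∝ 4a³ + 27b² = 4·3³ + 27·4² = 4·27 + 27·16 ≡ 13 (mod 17). Nonzero ⇒ E is nonsingular.
For each x ∈ F_17, compute rhs = x³ + 3·x + 4 mod 17, then count y ∈ F_17 with y² ≡ rhs.
  x = 0: rhs = 4, matching y values: 2, 15 (2 points).
  x = 1: rhs = 8, matching y values: 5, 12 (2 points).
  x = 2: rhs = 1, matching y values: 1, 16 (2 points).
  x = 3: rhs = 6, matching y values: none (0 points).
  x = 4: rhs = 12, matching y values: none (0 points).
  x = 5: rhs = 8, matching y values: 5, 12 (2 points).
  x = 6: rhs = 0, matching y values: 0 (1 points).
  x = 7: rhs = 11, matching y values: none (0 points).
  x = 8: rhs = 13, matching y values: 8, 9 (2 points).
  x = 9: rhs = 12, matching y values: none (0 points).
  x = 10: rhs = 14, matching y values: none (0 points).
  x = 11: rhs = 8, matching y values: 5, 12 (2 points).
  x = 12: rhs = 0, matching y values: 0 (1 points).
  x = 13: rhs = 13, matching y values: 8, 9 (2 points).
  x = 14: rhs = 2, matching y values: 6, 11 (2 points).
  x = 15: rhs = 7, matching y values: none (0 points).
  x = 16: rhs = 0, matching y values: 0 (1 points).
Total affine count: 19.
Full point count |E(F_17)| = 19 + 1 = 20.
Hasse bound: |20 − (17+1)| = |2| = 2 ≤ 2√17 ≈ 8.2462 ✓.


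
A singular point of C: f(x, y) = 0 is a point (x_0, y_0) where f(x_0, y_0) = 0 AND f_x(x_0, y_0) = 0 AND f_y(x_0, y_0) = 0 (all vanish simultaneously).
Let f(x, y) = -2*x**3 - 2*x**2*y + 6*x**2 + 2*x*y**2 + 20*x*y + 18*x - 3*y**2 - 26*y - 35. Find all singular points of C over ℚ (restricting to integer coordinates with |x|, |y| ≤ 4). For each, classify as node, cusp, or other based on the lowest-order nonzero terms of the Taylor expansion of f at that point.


Singular points: {(2, -3)}; classification: cusp.

Compute partial derivatives:
  f_x = -6*x**2 - 4*x*y + 12*x + 2*y**2 + 20*y + 18.
  f_y = -2*x**2 + 4*x*y + 20*x - 6*y - 26.
Scan x_0 ∈ {−4, ..., 4}. For each x_0, f_y(x_0, y) is a polynomial in y; find its integer roots y ∈ {−4, ..., 4}, then test f_x and f at those candidates.
  x = -4: f_y(-4, y) = -22*y - 138; no integer root y with |y| ≤ 4.
  x = -3: f_y(-3, y) = -18*y - 104; no integer root y with |y| ≤ 4.
  x = -2: f_y(-2, y) = -14*y - 74; no integer root y with |y| ≤ 4.
  x = -1: f_y(-1, y) = -10*y - 48; no integer root y with |y| ≤ 4.
  x = 0: f_y(0, y) = -6*y - 26; no integer root y with |y| ≤ 4.
  x = 1: f_y(1, y) = -2*y - 8; vanishes at y ∈ {-4}. (1, -4): f_x = -8 ≠ 0.
  x = 2: f_y(2, y) = 2*y + 6; vanishes at y ∈ {-3}. (2, -3): f_x = 0, f = 0 — SINGULAR.
  x = 3: f_y(3, y) = 6*y + 16; no integer root y with |y| ≤ 4.
  x = 4: f_y(4, y) = 10*y + 22; no integer root y with |y| ≤ 4.
Only singular point on the grid: (2, -3).
Classify: substitute x = 2 + u, y = -3 + v and expand: f = -2*u**3 - 2*u**2*v + 2*u*v**2 + v**2.
No constant or linear terms (consistent with a singular point). Quadratic part: v**2. Cubic part: -2*u**3 - 2*u**2*v + 2*u*v**2.
The quadratic part v**2 is a perfect square, so there is a single (double) tangent line v = 0, i.e. y = -3. Restricting the cubic part to that line (v = 0) leaves -2*u**3 ≠ 0, so f is not divisible by v and the branch is v² ≈ 2*u**3 to lowest order — this is a cusp.
Classification: cusp.


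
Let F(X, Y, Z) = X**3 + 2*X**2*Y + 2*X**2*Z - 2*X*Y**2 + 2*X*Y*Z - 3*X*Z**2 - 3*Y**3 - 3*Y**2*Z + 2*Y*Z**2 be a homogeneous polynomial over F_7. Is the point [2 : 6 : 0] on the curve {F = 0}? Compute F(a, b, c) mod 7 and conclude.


F(2,6,0) ≡ 6 (mod 7); P is NOT on the curve.

Evaluate F(2, 6, 0) term-by-term (mod 7).
  X**3 ↦ 1·8·1·1 = 8
  2*X**2*Y ↦ 2·4·6·1 = 48
  2*X**2*Z ↦ 2·4·1·0 = 0
  -2*X*Y**2 ↦ -2·2·36·1 = -144
  2*X*Y*Z ↦ 2·2·6·0 = 0
  -3*X*Z**2 ↦ -3·2·1·0 = 0
  -3*Y**3 ↦ -3·1·216·1 = -648
  -3*Y**2*Z ↦ -3·1·36·0 = 0
  2*Y*Z**2 ↦ 2·1·6·0 = 0
Sum: F(2, 6, 0) = (8) + (48) + (0) + (-144) + (0) + (0) + (-648) + (0) + (0) = -736.
Reducing mod 7: -736 ≡ 6 (mod 7).
Since F(a, b, c) ≡ 6 ≠ 0 (mod 7), P does NOT lie on the curve.


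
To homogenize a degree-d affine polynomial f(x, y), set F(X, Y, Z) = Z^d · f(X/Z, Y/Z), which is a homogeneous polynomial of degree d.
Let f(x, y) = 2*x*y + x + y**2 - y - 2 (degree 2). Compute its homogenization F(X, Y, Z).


F(X, Y, Z) = 2*X*Y + X*Z + Y**2 - Y*Z - 2*Z**2

deg(f) = 2.
Substitute x = X/Z, y = Y/Z into f, then multiply by Z^2.
  monomial 2·x^1·y^1 ↦ 2·X^1·Y^1·Z^0.
  monomial 1·x^1·y^0 ↦ 1·X^1·Y^0·Z^1.
  monomial 1·x^0·y^2 ↦ 1·X^0·Y^2·Z^0.
  monomial -1·x^0·y^1 ↦ -1·X^0·Y^1·Z^1.
  monomial -2·x^0·y^0 ↦ -2·X^0·Y^0·Z^2.
Collecting: F(X, Y, Z) = 2*X*Y + X*Z + Y**2 - Y*Z - 2*Z**2.


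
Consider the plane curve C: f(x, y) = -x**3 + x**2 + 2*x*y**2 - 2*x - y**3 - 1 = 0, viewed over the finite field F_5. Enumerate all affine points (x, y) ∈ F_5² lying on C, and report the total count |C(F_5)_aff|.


Affine F_5-points: {(0, 4), (1, 4), (2, 3), (3, 0), (3, 1), (4, 1)}; count = 6.

For each of the 25 pairs (x, y) ∈ F_5², evaluate f(x, y) mod 5. Record the zeros.
  x = 0: [0↦4, 1↦3, 2↦1, 3↦2, 4↦0]  zeros at y ∈ {4}
  x = 1: [0↦2, 1↦3, 2↦2, 3↦3, 4↦0]  zeros at y ∈ {4}
  x = 2: [0↦1, 1↦4, 2↦4, 3↦0, 4↦1]  zeros at y ∈ {3}
  x = 3: [0↦0, 1↦0, 2↦1, 3↦2, 4↦2]  zeros at y ∈ {0, 1}
  x = 4: [0↦3, 1↦0, 2↦2, 3↦3, 4↦2]  zeros at y ∈ {1}
Collecting zeros: affine points = {(0, 4), (1, 4), (2, 3), (3, 0), (3, 1), (4, 1)}.
Total count |C(F_5)_aff| = 6.


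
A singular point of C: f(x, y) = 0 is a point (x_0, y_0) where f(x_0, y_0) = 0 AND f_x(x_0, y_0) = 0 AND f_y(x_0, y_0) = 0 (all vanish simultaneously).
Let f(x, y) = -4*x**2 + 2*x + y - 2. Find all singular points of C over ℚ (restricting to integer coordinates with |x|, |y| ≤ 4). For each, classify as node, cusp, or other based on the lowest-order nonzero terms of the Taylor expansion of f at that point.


No singular points in the scanned grid; C is smooth there.

Compute partial derivatives:
  f_x = 2 - 8*x.
  f_y = 1.
f_y = 1 is a nonzero constant, so f_y never vanishes: no point (x, y) can satisfy f = f_x = f_y = 0. In particular no (x, y) ∈ {−4, ..., 4}² is singular; the curve is smooth.


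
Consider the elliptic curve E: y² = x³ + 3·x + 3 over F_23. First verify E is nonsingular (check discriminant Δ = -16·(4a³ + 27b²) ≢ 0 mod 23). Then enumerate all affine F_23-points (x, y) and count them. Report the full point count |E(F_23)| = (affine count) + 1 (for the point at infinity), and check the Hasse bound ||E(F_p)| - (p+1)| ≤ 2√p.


Affine points = {(0, 7), (0, 16), (3, 4), (3, 19), (9, 0), (13, 10), (13, 13), (14, 11), (14, 12), (18, 1), (18, 22), (20, 6), (20, 17), (21, 9), (21, 14)}; affine count = 15; |E(F_23)| = 16.

Discriminant check: Δ ∝ 4a³ + 27b² = 4·3³ + 27·3² = 4·27 + 27·9 ≡ 6 (mod 23). Nonzero ⇒ E is nonsingular.
For each x ∈ F_23, compute rhs = x³ + 3·x + 3 mod 23, then count y ∈ F_23 with y² ≡ rhs.
  x = 0: rhs = 3, matching y values: 7, 16 (2 points).
  x = 1: rhs = 7, matching y values: none (0 points).
  x = 2: rhs = 17, matching y values: none (0 points).
  x = 3: rhs = 16, matching y values: 4, 19 (2 points).
  x = 4: rhs = 10, matching y values: none (0 points).
  x = 5: rhs = 5, matching y values: none (0 points).
  x = 6: rhs = 7, matching y values: none (0 points).
  x = 7: rhs = 22, matching y values: none (0 points).
  x = 8: rhs = 10, matching y values: none (0 points).
  x = 9: rhs = 0, matching y values: 0 (1 points).
  x = 10: rhs = 21, matching y values: none (0 points).
  x = 11: rhs = 10, matching y values: none (0 points).
  x = 12: rhs = 19, matching y values: none (0 points).
  x = 13: rhs = 8, matching y values: 10, 13 (2 points).
  x = 14: rhs = 6, matching y values: 11, 12 (2 points).
  x = 15: rhs = 19, matching y values: none (0 points).
  x = 16: rhs = 7, matching y values: none (0 points).
  x = 17: rhs = 22, matching y values: none (0 points).
  x = 18: rhs = 1, matching y values: 1, 22 (2 points).
  x = 19: rhs = 19, matching y values: none (0 points).
  x = 20: rhs = 13, matching y values: 6, 17 (2 points).
  x = 21: rhs = 12, matching y values: 9, 14 (2 points).
  x = 22: rhs = 22, matching y values: none (0 points).
Total affine count: 15.
Full point count |E(F_23)| = 15 + 1 = 16.
Hasse bound: |16 − (23+1)| = |-8| = 8 ≤ 2√23 ≈ 9.5917 ✓.
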